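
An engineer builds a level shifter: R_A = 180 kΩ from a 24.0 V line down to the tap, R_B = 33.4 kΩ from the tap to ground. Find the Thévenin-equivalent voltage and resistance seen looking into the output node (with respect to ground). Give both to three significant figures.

V_th is the open-circuit tap voltage: 24.0 × 33.4/(180 + 33.4) = 3.76 V.
With the supply zeroed, R_A and R_B appear in parallel from the tap: R_th = R_A‖R_B = (180 × 33.4)/213.4 = 28.2 kΩ.

V_th = 3.76 V, R_th = 28.2 kΩ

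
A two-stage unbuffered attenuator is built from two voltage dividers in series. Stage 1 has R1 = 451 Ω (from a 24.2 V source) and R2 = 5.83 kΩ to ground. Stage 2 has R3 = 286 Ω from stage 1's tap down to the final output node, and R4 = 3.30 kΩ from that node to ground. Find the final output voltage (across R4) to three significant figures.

V_out ≈ 18.5 V

Stage 2 presents R3+R4 = 3586 Ω as a load on stage 1's tap.
Stage 1's lower leg becomes R2‖(R3+R4) = 2220 Ω, so V_mid = 24.2 × 2220/2671 = 20.11 V.
Stage 2 is itself unloaded: V_out = V_mid × R4/(R3+R4) = 20.11 × 3300/3586 = 18.5 V.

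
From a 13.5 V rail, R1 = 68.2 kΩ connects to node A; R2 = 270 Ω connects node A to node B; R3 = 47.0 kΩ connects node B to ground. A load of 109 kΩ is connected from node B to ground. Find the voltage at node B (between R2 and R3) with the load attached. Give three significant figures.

V ≈ 4.38 V

At node B, R3 is in parallel with the load: R3‖R_L = 32840 Ω.
Below node A the resistance is R2 + (R3‖R_L) = 33110 Ω, so V_A = 13.5 × 33110/101300 = 4.412 V.
Then V_B = V_A × (R3‖R_L)/(R2 + R3‖R_L) = 4.412 × 32840/33110 = 4.38 V.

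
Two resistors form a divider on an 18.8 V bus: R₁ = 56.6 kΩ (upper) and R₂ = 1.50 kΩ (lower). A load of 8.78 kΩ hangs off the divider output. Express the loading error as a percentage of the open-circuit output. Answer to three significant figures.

Unloaded V = 18.8 × 1.50/58.10 = 0.48537 V.
Loaded: R₂‖R_L = 1.281 kΩ, giving V = 18.8 × 1.281/57.88 = 0.41612 V.
Drop = (0.48537 − 0.41612) / 0.48537 = 14.3 %.

14.3 %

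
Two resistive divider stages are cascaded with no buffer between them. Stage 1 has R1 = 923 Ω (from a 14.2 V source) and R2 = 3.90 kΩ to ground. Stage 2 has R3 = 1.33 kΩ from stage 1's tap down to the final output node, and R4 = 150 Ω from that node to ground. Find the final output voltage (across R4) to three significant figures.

Stage 2 presents R3+R4 = 1480 Ω as a load on stage 1's tap.
Stage 1's lower leg becomes R2‖(R3+R4) = 1073 Ω, so V_mid = 14.2 × 1073/1996 = 7.633 V.
Stage 2 is itself unloaded: V_out = V_mid × R4/(R3+R4) = 7.633 × 150/1480 = 0.774 V.

V_out ≈ 0.774 V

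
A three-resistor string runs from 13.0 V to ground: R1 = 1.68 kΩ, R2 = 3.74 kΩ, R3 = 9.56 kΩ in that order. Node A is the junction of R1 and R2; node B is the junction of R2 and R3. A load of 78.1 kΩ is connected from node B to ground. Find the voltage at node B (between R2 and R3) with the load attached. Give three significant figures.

V ≈ 7.94 V

At node B, R3 is in parallel with the load: R3‖R_L = 8.517 kΩ.
Below node A the resistance is R2 + (R3‖R_L) = 12.26 kΩ, so V_A = 13.0 × 12.26/13.94 = 11.43 V.
Then V_B = V_A × (R3‖R_L)/(R2 + R3‖R_L) = 11.43 × 8.517/12.26 = 7.94 V.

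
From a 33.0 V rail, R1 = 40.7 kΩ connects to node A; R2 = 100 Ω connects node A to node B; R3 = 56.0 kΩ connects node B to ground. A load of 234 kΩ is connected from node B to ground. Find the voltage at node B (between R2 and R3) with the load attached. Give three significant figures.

V ≈ 17.3 V

At node B, R3 is in parallel with the load: R3‖R_L = 45190 Ω.
Below node A the resistance is R2 + (R3‖R_L) = 45290 Ω, so V_A = 33.0 × 45290/85990 = 17.38 V.
Then V_B = V_A × (R3‖R_L)/(R2 + R3‖R_L) = 17.38 × 45190/45290 = 17.3 V.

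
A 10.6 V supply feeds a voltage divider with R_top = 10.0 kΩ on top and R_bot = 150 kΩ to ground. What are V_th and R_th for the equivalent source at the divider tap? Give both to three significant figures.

V_th = 9.94 V, R_th = 9.38 kΩ

V_th is the open-circuit tap voltage: 10.6 × 150/(10.0 + 150) = 9.94 V.
With the supply zeroed, R_top and R_bot appear in parallel from the tap: R_th = R_top‖R_bot = (10.0 × 150)/160.0 = 9.38 kΩ.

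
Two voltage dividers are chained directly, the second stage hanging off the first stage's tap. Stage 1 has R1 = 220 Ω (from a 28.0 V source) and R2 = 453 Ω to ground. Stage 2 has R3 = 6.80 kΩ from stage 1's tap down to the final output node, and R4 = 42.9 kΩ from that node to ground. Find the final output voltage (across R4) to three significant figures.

V_out ≈ 16.2 V

Stage 2 presents R3+R4 = 49700 Ω as a load on stage 1's tap.
Stage 1's lower leg becomes R2‖(R3+R4) = 448.9 Ω, so V_mid = 28.0 × 448.9/668.9 = 18.79 V.
Stage 2 is itself unloaded: V_out = V_mid × R4/(R3+R4) = 18.79 × 42900/49700 = 16.2 V.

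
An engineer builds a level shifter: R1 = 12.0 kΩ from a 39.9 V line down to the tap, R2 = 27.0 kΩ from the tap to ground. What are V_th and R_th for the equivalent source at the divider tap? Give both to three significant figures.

V_th = 27.6 V, R_th = 8.31 kΩ

V_th is the open-circuit tap voltage: 39.9 × 27.0/(12.0 + 27.0) = 27.6 V.
With the supply zeroed, R1 and R2 appear in parallel from the tap: R_th = R1‖R2 = (12.0 × 27.0)/39.00 = 8.31 kΩ.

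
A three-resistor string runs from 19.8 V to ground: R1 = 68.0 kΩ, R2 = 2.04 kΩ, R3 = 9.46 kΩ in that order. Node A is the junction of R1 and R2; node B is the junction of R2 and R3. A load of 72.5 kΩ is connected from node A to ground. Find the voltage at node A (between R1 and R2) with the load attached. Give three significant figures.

V ≈ 2.52 V

Below node A the series string R2+R3 = 11.50 kΩ sits in parallel with the 72.5 kΩ load: 9.926 kΩ.
V_A = 19.8 × 9.926/(68.0 + 9.926) = 2.52 V.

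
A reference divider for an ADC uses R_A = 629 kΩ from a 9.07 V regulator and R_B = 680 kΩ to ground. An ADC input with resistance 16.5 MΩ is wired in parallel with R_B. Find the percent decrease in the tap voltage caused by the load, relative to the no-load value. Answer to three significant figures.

1.94 %

The divider's output (Thévenin) resistance is R_A‖R_B = 326.8 kΩ.
Fractional drop under load = R_th/(R_th + R_L) = 326.8 / (326.8 + 16500) = 0.01942.
So the output falls by 1.94 %.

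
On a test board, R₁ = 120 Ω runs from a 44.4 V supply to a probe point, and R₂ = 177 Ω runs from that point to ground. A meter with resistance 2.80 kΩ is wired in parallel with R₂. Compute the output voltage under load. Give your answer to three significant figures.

V_out ≈ 25.8 V

The load sits in parallel with R₂: R₂‖R_L = (177 × 2800) / (177 + 2800) = 166.5 Ω.
V_out = 44.4 × 166.5 / (120 + 166.5) = 44.4 × 166.5/286.5 = 25.8 V.
(Unloaded it would have been 26.5 V.)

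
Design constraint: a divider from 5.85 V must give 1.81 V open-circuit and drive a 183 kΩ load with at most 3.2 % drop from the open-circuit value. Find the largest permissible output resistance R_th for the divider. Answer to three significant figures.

R_th ≤ 6.05 kΩ

Loading drop = R_th/(R_th + R_L) ≤ 0.0320, so R_th ≤ R_L · ε/(1−ε) = 183 kΩ × 0.0320/0.9680 = 6.05 kΩ.
(Any R1, R2 with R2/(R1+R2) = 0.309 and R1‖R2 ≤ 6.05 kΩ will meet the spec.)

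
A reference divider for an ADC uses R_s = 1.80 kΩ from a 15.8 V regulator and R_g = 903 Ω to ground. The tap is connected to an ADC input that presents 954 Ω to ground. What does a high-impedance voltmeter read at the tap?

The load sits in parallel with R_g: R_g‖R_L = (903 × 954) / (903 + 954) = 463.9 Ω.
V_out = 15.8 × 463.9 / (1800 + 463.9) = 15.8 × 463.9/2264 = 3.24 V.
(Unloaded it would have been 5.28 V.)

V_out ≈ 3.24 V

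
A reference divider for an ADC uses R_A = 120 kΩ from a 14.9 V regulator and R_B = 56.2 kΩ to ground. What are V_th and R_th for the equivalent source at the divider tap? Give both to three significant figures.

V_th = 4.75 V, R_th = 38.3 kΩ

V_th is the open-circuit tap voltage: 14.9 × 56.2/(120 + 56.2) = 4.75 V.
With the supply zeroed, R_A and R_B appear in parallel from the tap: R_th = R_A‖R_B = (120 × 56.2)/176.2 = 38.3 kΩ.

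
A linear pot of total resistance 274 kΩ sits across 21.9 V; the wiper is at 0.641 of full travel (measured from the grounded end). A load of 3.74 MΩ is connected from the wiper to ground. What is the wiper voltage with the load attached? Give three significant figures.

The wiper splits the pot into (1−α)R = 98.37 kΩ above and αR = 175.6 kΩ below.
Lower section ‖ load = 167.8 kΩ.
V_wiper = 21.9 × 167.8/(98.37 + 167.8) = 13.8 V.

V ≈ 13.8 V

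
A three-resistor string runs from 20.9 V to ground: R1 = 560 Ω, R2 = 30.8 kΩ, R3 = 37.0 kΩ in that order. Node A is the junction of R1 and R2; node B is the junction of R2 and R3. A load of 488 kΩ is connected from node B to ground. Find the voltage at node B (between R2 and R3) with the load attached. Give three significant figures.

At node B, R3 is in parallel with the load: R3‖R_L = 34390 Ω.
Below node A the resistance is R2 + (R3‖R_L) = 65190 Ω, so V_A = 20.9 × 65190/65750 = 20.72 V.
Then V_B = V_A × (R3‖R_L)/(R2 + R3‖R_L) = 20.72 × 34390/65190 = 10.9 V.

V ≈ 10.9 V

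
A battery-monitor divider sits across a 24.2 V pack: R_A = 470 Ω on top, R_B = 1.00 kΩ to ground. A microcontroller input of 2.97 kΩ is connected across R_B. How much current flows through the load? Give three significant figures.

R_B‖R_L = 748.1 Ω; V_out = 24.2 × 748.1/1218 = 14.86 V.
I_L = V_out / R_L = 14.86 / 2.97 kΩ = 5.00 mA.

I_L ≈ 5.00 mA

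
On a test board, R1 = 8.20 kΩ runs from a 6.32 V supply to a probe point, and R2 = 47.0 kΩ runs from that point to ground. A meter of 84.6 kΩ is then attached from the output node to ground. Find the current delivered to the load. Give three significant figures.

R2‖R_L = 30.21 kΩ; V_out = 6.32 × 30.21/38.41 = 4.971 V.
I_L = V_out / R_L = 4.971 / 84.6 kΩ = 0.0588 mA.

I_L ≈ 0.0588 mA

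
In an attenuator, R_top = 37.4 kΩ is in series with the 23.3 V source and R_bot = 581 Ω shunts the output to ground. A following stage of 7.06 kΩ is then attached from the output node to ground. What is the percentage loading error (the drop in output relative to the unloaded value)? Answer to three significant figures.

The divider's output (Thévenin) resistance is R_top‖R_bot = 572.1 Ω.
Fractional drop under load = R_th/(R_th + R_L) = 572.1 / (572.1 + 7060) = 0.07496.
So the output falls by 7.50 %.

7.50 %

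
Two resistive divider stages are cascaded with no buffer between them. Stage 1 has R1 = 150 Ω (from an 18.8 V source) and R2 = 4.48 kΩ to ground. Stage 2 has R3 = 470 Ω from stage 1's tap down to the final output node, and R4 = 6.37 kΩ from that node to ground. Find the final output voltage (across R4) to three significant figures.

V_out ≈ 16.6 V

Stage 2 presents R3+R4 = 6840 Ω as a load on stage 1's tap.
Stage 1's lower leg becomes R2‖(R3+R4) = 2707 Ω, so V_mid = 18.8 × 2707/2857 = 17.81 V.
Stage 2 is itself unloaded: V_out = V_mid × R4/(R3+R4) = 17.81 × 6370/6840 = 16.6 V.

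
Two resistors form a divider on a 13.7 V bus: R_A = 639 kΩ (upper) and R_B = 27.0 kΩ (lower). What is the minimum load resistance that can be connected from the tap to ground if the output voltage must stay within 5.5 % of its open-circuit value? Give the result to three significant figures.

R_L(min) ≈ 445 kΩ

Output resistance R_th = R_A‖R_B = (639 × 27.0)/666.0 = 25.91 kΩ.
The fractional drop is R_th/(R_th + R_L); requiring this ≤ 0.0550 gives R_L ≥ R_th(1/0.0550 − 1) = 25.91 × 17.18 = 445 kΩ.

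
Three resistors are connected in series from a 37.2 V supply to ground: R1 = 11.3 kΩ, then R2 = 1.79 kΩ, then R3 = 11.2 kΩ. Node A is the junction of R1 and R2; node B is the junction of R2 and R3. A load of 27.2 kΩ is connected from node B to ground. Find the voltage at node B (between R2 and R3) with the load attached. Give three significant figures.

V ≈ 14.0 V

At node B, R3 is in parallel with the load: R3‖R_L = 7.933 kΩ.
Below node A the resistance is R2 + (R3‖R_L) = 9.723 kΩ, so V_A = 37.2 × 9.723/21.02 = 17.21 V.
Then V_B = V_A × (R3‖R_L)/(R2 + R3‖R_L) = 17.21 × 7.933/9.723 = 14.0 V.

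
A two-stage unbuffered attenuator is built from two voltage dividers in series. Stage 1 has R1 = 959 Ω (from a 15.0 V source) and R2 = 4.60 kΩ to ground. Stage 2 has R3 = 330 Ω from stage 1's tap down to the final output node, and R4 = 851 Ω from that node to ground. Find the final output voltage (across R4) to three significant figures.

Stage 2 presents R3+R4 = 1181 Ω as a load on stage 1's tap.
Stage 1's lower leg becomes R2‖(R3+R4) = 939.7 Ω, so V_mid = 15.0 × 939.7/1899 = 7.424 V.
Stage 2 is itself unloaded: V_out = V_mid × R4/(R3+R4) = 7.424 × 851/1181 = 5.35 V.

V_out ≈ 5.35 V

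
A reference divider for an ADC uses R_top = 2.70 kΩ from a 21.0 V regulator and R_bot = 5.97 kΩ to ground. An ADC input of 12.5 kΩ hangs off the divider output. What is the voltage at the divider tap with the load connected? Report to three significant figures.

The load sits in parallel with R_bot: R_bot‖R_L = (5.97 × 12.5) / (5.97 + 12.5) = 4.040 kΩ.
V_out = 21.0 × 4.040 / (2.70 + 4.040) = 21.0 × 4.040/6.740 = 12.6 V.

V_out ≈ 12.6 V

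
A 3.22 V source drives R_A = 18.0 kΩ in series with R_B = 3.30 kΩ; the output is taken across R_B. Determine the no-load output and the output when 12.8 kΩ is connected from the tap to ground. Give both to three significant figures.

Unloaded: 0.499 V; loaded: 0.410 V

Open-circuit: V = 3.22 × 3.30/(18.0 + 3.30) = 0.499 V.
With the load, R_B becomes R_B‖R_L = 2.624 kΩ, so V = 3.22 × 2.624/20.62 = 0.410 V.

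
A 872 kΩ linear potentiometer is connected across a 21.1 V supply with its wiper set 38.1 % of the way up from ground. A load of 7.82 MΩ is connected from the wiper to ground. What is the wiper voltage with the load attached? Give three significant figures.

V ≈ 7.83 V

The wiper splits the pot into (1−α)R = 539.8 kΩ above and αR = 332.2 kΩ below.
Lower section ‖ load = 318.7 kΩ.
V_wiper = 21.1 × 318.7/(539.8 + 318.7) = 7.83 V.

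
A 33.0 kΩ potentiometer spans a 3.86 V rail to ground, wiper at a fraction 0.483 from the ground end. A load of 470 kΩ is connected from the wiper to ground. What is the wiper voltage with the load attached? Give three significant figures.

The wiper splits the pot into (1−α)R = 17.06 kΩ above and αR = 15.94 kΩ below.
Lower section ‖ load = 15.42 kΩ.
V_wiper = 3.86 × 15.42/(17.06 + 15.42) = 1.83 V.

V ≈ 1.83 V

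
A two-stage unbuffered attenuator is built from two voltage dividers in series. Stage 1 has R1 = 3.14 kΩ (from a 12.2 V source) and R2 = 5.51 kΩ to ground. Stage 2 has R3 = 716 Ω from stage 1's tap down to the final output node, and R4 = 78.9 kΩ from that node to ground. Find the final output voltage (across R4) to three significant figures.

Stage 2 presents R3+R4 = 79620 Ω as a load on stage 1's tap.
Stage 1's lower leg becomes R2‖(R3+R4) = 5153 Ω, so V_mid = 12.2 × 5153/8293 = 7.581 V.
Stage 2 is itself unloaded: V_out = V_mid × R4/(R3+R4) = 7.581 × 78900/79620 = 7.51 V.

V_out ≈ 7.51 V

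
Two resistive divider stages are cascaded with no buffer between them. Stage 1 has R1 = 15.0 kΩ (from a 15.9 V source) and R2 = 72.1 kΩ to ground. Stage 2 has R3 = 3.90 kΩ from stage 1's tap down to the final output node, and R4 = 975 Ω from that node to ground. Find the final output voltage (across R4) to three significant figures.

V_out ≈ 0.742 V

Stage 2 presents R3+R4 = 4875 Ω as a load on stage 1's tap.
Stage 1's lower leg becomes R2‖(R3+R4) = 4566 Ω, so V_mid = 15.9 × 4566/19570 = 3.711 V.
Stage 2 is itself unloaded: V_out = V_mid × R4/(R3+R4) = 3.711 × 975/4875 = 0.742 V.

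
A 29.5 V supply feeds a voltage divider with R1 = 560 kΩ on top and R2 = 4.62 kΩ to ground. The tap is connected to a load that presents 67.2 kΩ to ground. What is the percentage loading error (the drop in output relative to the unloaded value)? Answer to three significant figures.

6.38 %

The divider's output (Thévenin) resistance is R1‖R2 = 4.582 kΩ.
Fractional drop under load = R_th/(R_th + R_L) = 4.582 / (4.582 + 67.2) = 0.06383.
So the output falls by 6.38 %.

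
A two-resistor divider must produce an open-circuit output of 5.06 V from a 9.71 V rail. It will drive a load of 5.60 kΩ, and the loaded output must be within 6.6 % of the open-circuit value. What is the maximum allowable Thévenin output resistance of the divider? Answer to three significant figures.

Loading drop = R_th/(R_th + R_L) ≤ 0.0660, so R_th ≤ R_L · ε/(1−ε) = 5.60 kΩ × 0.0660/0.9340 = 396 Ω.
(Any R1, R2 with R2/(R1+R2) = 0.521 and R1‖R2 ≤ 396 Ω will meet the spec.)

R_th ≤ 396 Ω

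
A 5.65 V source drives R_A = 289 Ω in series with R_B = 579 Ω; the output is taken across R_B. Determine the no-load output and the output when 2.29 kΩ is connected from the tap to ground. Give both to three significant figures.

Unloaded: 3.77 V; loaded: 3.48 V

Open-circuit: V = 5.65 × 579/(289 + 579) = 3.77 V.
With the load, R_B becomes R_B‖R_L = 462.2 Ω, so V = 5.65 × 462.2/751.2 = 3.48 V.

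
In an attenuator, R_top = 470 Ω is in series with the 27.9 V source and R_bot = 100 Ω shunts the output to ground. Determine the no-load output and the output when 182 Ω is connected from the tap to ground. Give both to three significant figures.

Unloaded: 4.89 V; loaded: 3.37 V

Open-circuit: V = 27.9 × 100/(470 + 100) = 4.89 V.
With the load, R_bot becomes R_bot‖R_L = 64.54 Ω, so V = 27.9 × 64.54/534.5 = 3.37 V.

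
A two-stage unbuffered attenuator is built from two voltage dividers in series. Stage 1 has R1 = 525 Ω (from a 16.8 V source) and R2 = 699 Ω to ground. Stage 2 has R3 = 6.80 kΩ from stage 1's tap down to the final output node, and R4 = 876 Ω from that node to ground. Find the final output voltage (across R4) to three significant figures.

V_out ≈ 1.05 V

Stage 2 presents R3+R4 = 7676 Ω as a load on stage 1's tap.
Stage 1's lower leg becomes R2‖(R3+R4) = 640.7 Ω, so V_mid = 16.8 × 640.7/1166 = 9.233 V.
Stage 2 is itself unloaded: V_out = V_mid × R4/(R3+R4) = 9.233 × 876/7676 = 1.05 V.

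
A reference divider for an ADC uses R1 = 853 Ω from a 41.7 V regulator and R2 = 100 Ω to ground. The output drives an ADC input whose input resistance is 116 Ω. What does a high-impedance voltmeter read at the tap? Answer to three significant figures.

The load sits in parallel with R2: R2‖R_L = (100 × 116) / (100 + 116) = 53.70 Ω.
V_out = 41.7 × 53.70 / (853 + 53.70) = 41.7 × 53.70/906.7 = 2.47 V.

V_out ≈ 2.47 V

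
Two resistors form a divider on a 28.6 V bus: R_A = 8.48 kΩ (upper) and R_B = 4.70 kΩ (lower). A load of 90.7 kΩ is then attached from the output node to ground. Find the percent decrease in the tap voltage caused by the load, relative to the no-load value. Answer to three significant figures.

The divider's output (Thévenin) resistance is R_A‖R_B = 3.024 kΩ.
Fractional drop under load = R_th/(R_th + R_L) = 3.024 / (3.024 + 90.7) = 0.03226.
So the output falls by 3.23 %.

3.23 %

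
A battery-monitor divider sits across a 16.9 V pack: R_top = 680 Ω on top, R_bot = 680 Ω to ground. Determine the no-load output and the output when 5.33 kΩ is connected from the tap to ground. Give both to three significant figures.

Open-circuit: V = 16.9 × 680/(680 + 680) = 8.45 V.
With the load, R_bot becomes R_bot‖R_L = 603.1 Ω, so V = 16.9 × 603.1/1283 = 7.94 V.

Unloaded: 8.45 V; loaded: 7.94 V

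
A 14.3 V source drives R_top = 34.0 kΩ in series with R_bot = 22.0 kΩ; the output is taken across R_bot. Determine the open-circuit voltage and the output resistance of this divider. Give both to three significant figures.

V_th = 5.62 V, R_th = 13.4 kΩ

V_th is the open-circuit tap voltage: 14.3 × 22.0/(34.0 + 22.0) = 5.62 V.
With the supply zeroed, R_top and R_bot appear in parallel from the tap: R_th = R_top‖R_bot = (34.0 × 22.0)/56.00 = 13.4 kΩ.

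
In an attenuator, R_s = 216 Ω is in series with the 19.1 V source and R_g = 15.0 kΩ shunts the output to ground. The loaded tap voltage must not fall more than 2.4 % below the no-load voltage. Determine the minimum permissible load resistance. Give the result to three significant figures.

R_L(min) ≈ 8.66 kΩ

Output resistance R_th = R_s‖R_g = (216 × 15000)/15220 = 212.9 Ω.
The fractional drop is R_th/(R_th + R_L); requiring this ≤ 0.0240 gives R_L ≥ R_th(1/0.0240 − 1) = 212.9 × 40.67 = 8.66 kΩ.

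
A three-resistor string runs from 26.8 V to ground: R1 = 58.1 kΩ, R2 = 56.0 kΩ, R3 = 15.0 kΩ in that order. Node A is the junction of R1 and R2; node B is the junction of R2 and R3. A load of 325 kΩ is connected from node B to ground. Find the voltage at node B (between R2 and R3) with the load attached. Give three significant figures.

V ≈ 2.99 V

At node B, R3 is in parallel with the load: R3‖R_L = 14.34 kΩ.
Below node A the resistance is R2 + (R3‖R_L) = 70.34 kΩ, so V_A = 26.8 × 70.34/128.4 = 14.68 V.
Then V_B = V_A × (R3‖R_L)/(R2 + R3‖R_L) = 14.68 × 14.34/70.34 = 2.99 V.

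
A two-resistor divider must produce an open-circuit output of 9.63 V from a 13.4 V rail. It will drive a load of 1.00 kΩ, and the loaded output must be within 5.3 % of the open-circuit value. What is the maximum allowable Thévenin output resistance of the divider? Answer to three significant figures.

Loading drop = R_th/(R_th + R_L) ≤ 0.0530, so R_th ≤ R_L · ε/(1−ε) = 1.00 kΩ × 0.0530/0.9470 = 56.0 Ω.
(Any R1, R2 with R2/(R1+R2) = 0.719 and R1‖R2 ≤ 56.0 Ω will meet the spec.)

R_th ≤ 56.0 Ω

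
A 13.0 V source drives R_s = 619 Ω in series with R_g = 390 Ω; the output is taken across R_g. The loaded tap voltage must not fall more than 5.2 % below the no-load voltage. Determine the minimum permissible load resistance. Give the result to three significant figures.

Output resistance R_th = R_s‖R_g = (619 × 390)/1009 = 239.3 Ω.
The fractional drop is R_th/(R_th + R_L); requiring this ≤ 0.0520 gives R_L ≥ R_th(1/0.0520 − 1) = 239.3 × 18.23 = 4.36 kΩ.

R_L(min) ≈ 4.36 kΩ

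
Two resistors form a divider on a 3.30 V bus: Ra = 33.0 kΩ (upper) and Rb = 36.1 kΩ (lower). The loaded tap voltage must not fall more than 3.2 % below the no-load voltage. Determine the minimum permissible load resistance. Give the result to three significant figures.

Output resistance R_th = Ra‖Rb = (33.0 × 36.1)/69.10 = 17.24 kΩ.
The fractional drop is R_th/(R_th + R_L); requiring this ≤ 0.0320 gives R_L ≥ R_th(1/0.0320 − 1) = 17.24 × 30.25 = 522 kΩ.

R_L(min) ≈ 522 kΩ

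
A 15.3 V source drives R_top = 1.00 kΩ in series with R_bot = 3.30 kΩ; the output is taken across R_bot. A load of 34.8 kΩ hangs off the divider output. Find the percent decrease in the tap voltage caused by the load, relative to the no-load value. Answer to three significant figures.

2.16 %

The divider's output (Thévenin) resistance is R_top‖R_bot = 0.7674 kΩ.
Fractional drop under load = R_th/(R_th + R_L) = 0.7674 / (0.7674 + 34.8) = 0.02158.
So the output falls by 2.16 %.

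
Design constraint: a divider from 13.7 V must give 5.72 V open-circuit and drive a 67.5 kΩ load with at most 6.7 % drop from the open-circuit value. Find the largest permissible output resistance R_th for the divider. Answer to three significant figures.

R_th ≤ 4.85 kΩ

Loading drop = R_th/(R_th + R_L) ≤ 0.0670, so R_th ≤ R_L · ε/(1−ε) = 67.5 kΩ × 0.0670/0.9330 = 4.85 kΩ.
(Any R1, R2 with R2/(R1+R2) = 0.418 and R1‖R2 ≤ 4.85 kΩ will meet the spec.)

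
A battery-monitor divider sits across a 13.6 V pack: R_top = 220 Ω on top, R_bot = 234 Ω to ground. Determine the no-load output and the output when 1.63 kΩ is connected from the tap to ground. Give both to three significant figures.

Open-circuit: V = 13.6 × 234/(220 + 234) = 7.01 V.
With the load, R_bot becomes R_bot‖R_L = 204.6 Ω, so V = 13.6 × 204.6/424.6 = 6.55 V.

Unloaded: 7.01 V; loaded: 6.55 V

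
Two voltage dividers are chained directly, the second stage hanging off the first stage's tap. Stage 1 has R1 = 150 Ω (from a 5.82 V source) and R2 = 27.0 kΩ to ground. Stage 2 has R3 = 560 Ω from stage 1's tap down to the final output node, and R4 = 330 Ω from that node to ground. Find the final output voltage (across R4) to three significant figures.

V_out ≈ 1.84 V

Stage 2 presents R3+R4 = 890.0 Ω as a load on stage 1's tap.
Stage 1's lower leg becomes R2‖(R3+R4) = 861.6 Ω, so V_mid = 5.82 × 861.6/1012 = 4.957 V.
Stage 2 is itself unloaded: V_out = V_mid × R4/(R3+R4) = 4.957 × 330/890.0 = 1.84 V.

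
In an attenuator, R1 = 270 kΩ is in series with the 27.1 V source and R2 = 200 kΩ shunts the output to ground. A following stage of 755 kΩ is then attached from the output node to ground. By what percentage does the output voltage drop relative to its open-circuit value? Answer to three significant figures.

Unloaded V = 27.1 × 200/470.0 = 11.532 V.
Loaded: R2‖R_L = 158.1 kΩ, giving V = 27.1 × 158.1/428.1 = 10.009 V.
Drop = (11.532 − 10.009) / 11.532 = 13.2 %.

13.2 %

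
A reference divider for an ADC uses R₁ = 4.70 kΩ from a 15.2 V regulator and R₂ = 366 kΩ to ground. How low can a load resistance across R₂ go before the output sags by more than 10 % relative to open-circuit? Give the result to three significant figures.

R_L(min) ≈ 41.8 kΩ

Output resistance R_th = R₁‖R₂ = (4.70 × 366)/370.7 = 4.640 kΩ.
The fractional drop is R_th/(R_th + R_L); requiring this ≤ 0.100 gives R_L ≥ R_th(1/0.100 − 1) = 4.640 × 9.000 = 41.8 kΩ.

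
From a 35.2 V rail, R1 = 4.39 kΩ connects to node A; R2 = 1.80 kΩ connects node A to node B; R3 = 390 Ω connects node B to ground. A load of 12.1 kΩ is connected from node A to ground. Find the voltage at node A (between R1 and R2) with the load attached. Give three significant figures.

Below node A the series string R2+R3 = 2190 Ω sits in parallel with the 12100 Ω load: 1854 Ω.
V_A = 35.2 × 1854/(4390 + 1854) = 10.5 V.

V ≈ 10.5 V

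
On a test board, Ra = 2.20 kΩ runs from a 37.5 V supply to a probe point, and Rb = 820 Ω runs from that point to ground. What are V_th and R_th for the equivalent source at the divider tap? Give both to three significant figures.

V_th is the open-circuit tap voltage: 37.5 × 820/(2200 + 820) = 10.2 V.
With the supply zeroed, Ra and Rb appear in parallel from the tap: R_th = Ra‖Rb = (2200 × 820)/3020 = 597 Ω.

V_th = 10.2 V, R_th = 597 Ω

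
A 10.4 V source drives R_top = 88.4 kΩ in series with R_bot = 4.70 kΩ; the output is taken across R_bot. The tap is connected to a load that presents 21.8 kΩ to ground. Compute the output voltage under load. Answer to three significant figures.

V_out ≈ 0.436 V

The load sits in parallel with R_bot: R_bot‖R_L = (4.70 × 21.8) / (4.70 + 21.8) = 3.866 kΩ.
V_out = 10.4 × 3.866 / (88.4 + 3.866) = 10.4 × 3.866/92.27 = 0.436 V.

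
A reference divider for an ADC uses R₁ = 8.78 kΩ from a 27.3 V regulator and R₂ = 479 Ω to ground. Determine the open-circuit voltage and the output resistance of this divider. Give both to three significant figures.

V_th = 1.41 V, R_th = 454 Ω

V_th is the open-circuit tap voltage: 27.3 × 479/(8780 + 479) = 1.41 V.
With the supply zeroed, R₁ and R₂ appear in parallel from the tap: R_th = R₁‖R₂ = (8780 × 479)/9259 = 454 Ω.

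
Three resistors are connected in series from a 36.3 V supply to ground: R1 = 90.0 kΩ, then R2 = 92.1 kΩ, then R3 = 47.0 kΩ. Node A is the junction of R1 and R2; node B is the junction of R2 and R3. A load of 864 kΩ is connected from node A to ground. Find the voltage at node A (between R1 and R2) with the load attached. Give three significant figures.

V ≈ 20.7 V

Below node A the series string R2+R3 = 139.1 kΩ sits in parallel with the 864 kΩ load: 119.8 kΩ.
V_A = 36.3 × 119.8/(90.0 + 119.8) = 20.7 V.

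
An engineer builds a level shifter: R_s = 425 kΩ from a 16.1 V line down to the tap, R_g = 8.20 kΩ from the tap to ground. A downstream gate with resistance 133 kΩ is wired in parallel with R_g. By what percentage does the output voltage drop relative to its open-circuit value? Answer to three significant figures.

5.70 %

The divider's output (Thévenin) resistance is R_s‖R_g = 8.045 kΩ.
Fractional drop under load = R_th/(R_th + R_L) = 8.045 / (8.045 + 133) = 0.05704.
So the output falls by 5.70 %.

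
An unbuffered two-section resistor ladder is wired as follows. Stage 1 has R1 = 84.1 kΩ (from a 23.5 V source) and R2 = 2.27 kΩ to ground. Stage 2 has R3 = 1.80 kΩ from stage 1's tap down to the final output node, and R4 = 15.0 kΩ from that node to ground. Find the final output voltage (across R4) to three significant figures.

V_out ≈ 0.487 V

Stage 2 presents R3+R4 = 16.80 kΩ as a load on stage 1's tap.
Stage 1's lower leg becomes R2‖(R3+R4) = 2.000 kΩ, so V_mid = 23.5 × 2.000/86.10 = 0.5458 V.
Stage 2 is itself unloaded: V_out = V_mid × R4/(R3+R4) = 0.5458 × 15.0/16.80 = 0.487 V.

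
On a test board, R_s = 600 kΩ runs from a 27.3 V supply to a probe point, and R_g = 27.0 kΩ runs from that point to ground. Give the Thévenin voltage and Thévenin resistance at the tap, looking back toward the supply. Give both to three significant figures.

V_th is the open-circuit tap voltage: 27.3 × 27.0/(600 + 27.0) = 1.18 V.
With the supply zeroed, R_s and R_g appear in parallel from the tap: R_th = R_s‖R_g = (600 × 27.0)/627.0 = 25.8 kΩ.

V_th = 1.18 V, R_th = 25.8 kΩ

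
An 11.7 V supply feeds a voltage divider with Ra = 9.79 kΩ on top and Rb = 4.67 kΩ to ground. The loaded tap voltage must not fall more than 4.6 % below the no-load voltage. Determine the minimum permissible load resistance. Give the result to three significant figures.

R_L(min) ≈ 65.6 kΩ

Output resistance R_th = Ra‖Rb = (9.79 × 4.67)/14.46 = 3.162 kΩ.
The fractional drop is R_th/(R_th + R_L); requiring this ≤ 0.0460 gives R_L ≥ R_th(1/0.0460 − 1) = 3.162 × 20.74 = 65.6 kΩ.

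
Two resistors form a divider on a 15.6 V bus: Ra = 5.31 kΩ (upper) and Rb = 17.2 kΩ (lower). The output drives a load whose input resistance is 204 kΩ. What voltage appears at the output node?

V_out ≈ 11.7 V

The load sits in parallel with Rb: Rb‖R_L = (17.2 × 204) / (17.2 + 204) = 15.86 kΩ.
V_out = 15.6 × 15.86 / (5.31 + 15.86) = 15.6 × 15.86/21.17 = 11.7 V.
(Unloaded it would have been 11.9 V.)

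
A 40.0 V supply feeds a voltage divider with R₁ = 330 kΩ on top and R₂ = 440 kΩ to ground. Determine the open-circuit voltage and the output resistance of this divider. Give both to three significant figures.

V_th is the open-circuit tap voltage: 40.0 × 440/(330 + 440) = 22.9 V.
With the supply zeroed, R₁ and R₂ appear in parallel from the tap: R_th = R₁‖R₂ = (330 × 440)/770.0 = 189 kΩ.

V_th = 22.9 V, R_th = 189 kΩ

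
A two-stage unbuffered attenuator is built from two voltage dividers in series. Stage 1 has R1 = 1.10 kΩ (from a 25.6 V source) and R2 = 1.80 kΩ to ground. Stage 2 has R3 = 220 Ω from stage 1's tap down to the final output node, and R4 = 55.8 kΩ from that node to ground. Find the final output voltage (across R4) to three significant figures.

V_out ≈ 15.6 V

Stage 2 presents R3+R4 = 56020 Ω as a load on stage 1's tap.
Stage 1's lower leg becomes R2‖(R3+R4) = 1744 Ω, so V_mid = 25.6 × 1744/2844 = 15.70 V.
Stage 2 is itself unloaded: V_out = V_mid × R4/(R3+R4) = 15.70 × 55800/56020 = 15.6 V.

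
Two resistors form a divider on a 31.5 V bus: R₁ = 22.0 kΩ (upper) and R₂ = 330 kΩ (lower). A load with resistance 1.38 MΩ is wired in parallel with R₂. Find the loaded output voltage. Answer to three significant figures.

V_out ≈ 29.1 V

The load sits in parallel with R₂: R₂‖R_L = (330 × 1380) / (330 + 1380) = 266.3 kΩ.
V_out = 31.5 × 266.3 / (22.0 + 266.3) = 31.5 × 266.3/288.3 = 29.1 V.
(Unloaded it would have been 29.5 V.)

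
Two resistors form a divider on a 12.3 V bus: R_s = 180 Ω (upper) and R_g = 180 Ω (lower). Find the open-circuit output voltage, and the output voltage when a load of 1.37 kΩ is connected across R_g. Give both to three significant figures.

Open-circuit: V = 12.3 × 180/(180 + 180) = 6.15 V.
With the load, R_g becomes R_g‖R_L = 159.1 Ω, so V = 12.3 × 159.1/339.1 = 5.77 V.

Unloaded: 6.15 V; loaded: 5.77 V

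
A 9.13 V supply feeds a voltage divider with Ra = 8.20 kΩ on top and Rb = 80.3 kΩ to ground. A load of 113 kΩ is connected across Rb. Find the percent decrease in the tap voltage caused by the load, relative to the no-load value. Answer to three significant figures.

The divider's output (Thévenin) resistance is Ra‖Rb = 7.440 kΩ.
Fractional drop under load = R_th/(R_th + R_L) = 7.440 / (7.440 + 113) = 0.06178.
So the output falls by 6.18 %.

6.18 %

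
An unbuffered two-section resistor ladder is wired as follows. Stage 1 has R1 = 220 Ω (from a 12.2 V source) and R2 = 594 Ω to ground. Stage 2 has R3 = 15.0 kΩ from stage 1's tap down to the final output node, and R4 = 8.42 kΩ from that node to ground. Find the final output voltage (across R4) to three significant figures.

V_out ≈ 3.18 V

Stage 2 presents R3+R4 = 23420 Ω as a load on stage 1's tap.
Stage 1's lower leg becomes R2‖(R3+R4) = 579.3 Ω, so V_mid = 12.2 × 579.3/799.3 = 8.842 V.
Stage 2 is itself unloaded: V_out = V_mid × R4/(R3+R4) = 8.842 × 8420/23420 = 3.18 V.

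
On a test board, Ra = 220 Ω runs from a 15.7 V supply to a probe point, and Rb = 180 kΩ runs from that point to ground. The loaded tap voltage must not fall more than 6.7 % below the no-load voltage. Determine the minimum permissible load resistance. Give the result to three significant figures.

R_L(min) ≈ 3.06 kΩ

Output resistance R_th = Ra‖Rb = (220 × 180000)/180200 = 219.7 Ω.
The fractional drop is R_th/(R_th + R_L); requiring this ≤ 0.0670 gives R_L ≥ R_th(1/0.0670 − 1) = 219.7 × 13.93 = 3.06 kΩ.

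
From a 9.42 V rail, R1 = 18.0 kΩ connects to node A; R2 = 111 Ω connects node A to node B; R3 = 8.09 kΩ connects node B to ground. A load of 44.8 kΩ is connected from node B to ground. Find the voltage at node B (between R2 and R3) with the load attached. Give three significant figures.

At node B, R3 is in parallel with the load: R3‖R_L = 6853 Ω.
Below node A the resistance is R2 + (R3‖R_L) = 6964 Ω, so V_A = 9.42 × 6964/24960 = 2.628 V.
Then V_B = V_A × (R3‖R_L)/(R2 + R3‖R_L) = 2.628 × 6853/6964 = 2.59 V.

V ≈ 2.59 V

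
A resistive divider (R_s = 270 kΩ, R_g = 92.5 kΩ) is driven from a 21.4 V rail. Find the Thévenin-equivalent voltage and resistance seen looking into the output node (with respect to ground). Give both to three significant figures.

V_th is the open-circuit tap voltage: 21.4 × 92.5/(270 + 92.5) = 5.46 V.
With the supply zeroed, R_s and R_g appear in parallel from the tap: R_th = R_s‖R_g = (270 × 92.5)/362.5 = 68.9 kΩ.

V_th = 5.46 V, R_th = 68.9 kΩ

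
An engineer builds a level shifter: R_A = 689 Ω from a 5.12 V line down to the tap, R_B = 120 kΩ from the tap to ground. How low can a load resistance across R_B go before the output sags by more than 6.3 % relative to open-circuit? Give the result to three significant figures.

Output resistance R_th = R_A‖R_B = (689 × 120000)/120700 = 685.1 Ω.
The fractional drop is R_th/(R_th + R_L); requiring this ≤ 0.0630 gives R_L ≥ R_th(1/0.0630 − 1) = 685.1 × 14.87 = 10.2 kΩ.

R_L(min) ≈ 10.2 kΩ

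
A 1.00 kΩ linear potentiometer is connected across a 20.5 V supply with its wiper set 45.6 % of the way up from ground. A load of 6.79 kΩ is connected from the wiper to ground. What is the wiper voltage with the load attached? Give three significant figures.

The wiper splits the pot into (1−α)R = 544.0 Ω above and αR = 456.0 Ω below.
Lower section ‖ load = 427.3 Ω.
V_wiper = 20.5 × 427.3/(544.0 + 427.3) = 9.02 V.

V ≈ 9.02 V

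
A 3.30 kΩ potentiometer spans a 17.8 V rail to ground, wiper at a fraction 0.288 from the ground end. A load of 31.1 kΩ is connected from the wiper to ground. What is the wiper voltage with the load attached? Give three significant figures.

V ≈ 5.02 V

The wiper splits the pot into (1−α)R = 2350 Ω above and αR = 950.4 Ω below.
Lower section ‖ load = 922.2 Ω.
V_wiper = 17.8 × 922.2/(2350 + 922.2) = 5.02 V.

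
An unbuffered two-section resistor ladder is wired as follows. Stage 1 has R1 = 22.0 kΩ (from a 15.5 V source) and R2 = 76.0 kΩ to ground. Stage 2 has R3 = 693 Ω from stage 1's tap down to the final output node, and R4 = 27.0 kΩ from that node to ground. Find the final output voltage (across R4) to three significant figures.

V_out ≈ 7.25 V

Stage 2 presents R3+R4 = 27690 Ω as a load on stage 1's tap.
Stage 1's lower leg becomes R2‖(R3+R4) = 20300 Ω, so V_mid = 15.5 × 20300/42300 = 7.438 V.
Stage 2 is itself unloaded: V_out = V_mid × R4/(R3+R4) = 7.438 × 27000/27690 = 7.25 V.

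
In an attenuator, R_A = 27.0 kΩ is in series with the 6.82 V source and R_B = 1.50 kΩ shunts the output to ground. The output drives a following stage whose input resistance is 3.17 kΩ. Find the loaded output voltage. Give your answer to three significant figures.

V_out ≈ 0.248 V

The load sits in parallel with R_B: R_B‖R_L = (1.50 × 3.17) / (1.50 + 3.17) = 1.018 kΩ.
V_out = 6.82 × 1.018 / (27.0 + 1.018) = 6.82 × 1.018/28.02 = 0.248 V.
(Unloaded it would have been 0.359 V.)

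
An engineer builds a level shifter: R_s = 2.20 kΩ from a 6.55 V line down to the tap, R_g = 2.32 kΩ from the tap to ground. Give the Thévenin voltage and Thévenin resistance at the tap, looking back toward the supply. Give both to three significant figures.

V_th = 3.36 V, R_th = 1.13 kΩ

V_th is the open-circuit tap voltage: 6.55 × 2.32/(2.20 + 2.32) = 3.36 V.
With the supply zeroed, R_s and R_g appear in parallel from the tap: R_th = R_s‖R_g = (2.20 × 2.32)/4.520 = 1.13 kΩ.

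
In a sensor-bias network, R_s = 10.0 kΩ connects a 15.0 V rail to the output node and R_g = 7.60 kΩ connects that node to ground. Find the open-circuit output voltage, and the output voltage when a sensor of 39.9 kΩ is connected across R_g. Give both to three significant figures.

Unloaded: 6.48 V; loaded: 5.84 V

Open-circuit: V = 15.0 × 7.60/(10.0 + 7.60) = 6.48 V.
With the load, R_g becomes R_g‖R_L = 6.384 kΩ, so V = 15.0 × 6.384/16.38 = 5.84 V.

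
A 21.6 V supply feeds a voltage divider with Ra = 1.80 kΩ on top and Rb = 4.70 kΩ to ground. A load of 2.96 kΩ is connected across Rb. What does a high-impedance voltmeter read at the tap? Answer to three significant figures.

The load sits in parallel with Rb: Rb‖R_L = (4.70 × 2.96) / (4.70 + 2.96) = 1.816 kΩ.
V_out = 21.6 × 1.816 / (1.80 + 1.816) = 21.6 × 1.816/3.616 = 10.8 V.

V_out ≈ 10.8 V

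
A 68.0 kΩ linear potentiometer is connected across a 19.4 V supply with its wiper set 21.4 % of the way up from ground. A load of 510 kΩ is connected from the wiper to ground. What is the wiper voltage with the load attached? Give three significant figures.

The wiper splits the pot into (1−α)R = 53.45 kΩ above and αR = 14.55 kΩ below.
Lower section ‖ load = 14.15 kΩ.
V_wiper = 19.4 × 14.15/(53.45 + 14.15) = 4.06 V.

V ≈ 4.06 V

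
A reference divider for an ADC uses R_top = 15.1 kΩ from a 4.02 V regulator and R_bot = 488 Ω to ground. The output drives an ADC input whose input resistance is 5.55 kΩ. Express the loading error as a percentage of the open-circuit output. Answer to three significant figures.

7.85 %

The divider's output (Thévenin) resistance is R_top‖R_bot = 472.7 Ω.
Fractional drop under load = R_th/(R_th + R_L) = 472.7 / (472.7 + 5550) = 0.07849.
So the output falls by 7.85 %.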